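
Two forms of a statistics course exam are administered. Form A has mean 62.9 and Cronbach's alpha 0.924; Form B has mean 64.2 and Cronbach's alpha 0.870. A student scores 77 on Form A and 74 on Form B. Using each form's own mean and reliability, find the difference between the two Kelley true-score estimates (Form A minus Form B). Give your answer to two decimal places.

T̂_A = 0.924(77) + 0.076(62.9) = 75.9284
T̂_B = 0.870(74) + 0.130(64.2) = 72.7260
T̂_A − T̂_B = 3.2024

3.20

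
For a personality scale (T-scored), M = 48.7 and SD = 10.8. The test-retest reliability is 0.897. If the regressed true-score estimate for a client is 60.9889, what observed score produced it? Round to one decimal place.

62.4

T̂ = ρX + (1 − ρ)μ  ⇒  X = (T̂ − (1 − ρ)μ) / ρ
X = (60.9889 − 0.103 × 48.7) / 0.897 = (60.9889 − 5.0161) / 0.897 = 55.9728 / 0.897 = 62.400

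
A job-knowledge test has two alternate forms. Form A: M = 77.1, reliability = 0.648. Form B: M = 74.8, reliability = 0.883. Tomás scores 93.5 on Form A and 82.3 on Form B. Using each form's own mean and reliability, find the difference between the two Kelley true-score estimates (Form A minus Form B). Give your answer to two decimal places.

T̂_A = 0.648(93.5) + 0.352(77.1) = 87.7272
T̂_B = 0.883(82.3) + 0.117(74.8) = 81.4225
T̂_A − T̂_B = 6.3047

6.30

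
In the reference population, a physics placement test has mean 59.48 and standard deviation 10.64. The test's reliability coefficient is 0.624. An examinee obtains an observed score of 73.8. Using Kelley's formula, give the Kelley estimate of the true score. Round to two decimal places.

T̂ = 0.624(73.8) + 0.376(59.48) = 46.0512 + 22.36448 = 68.416 → 68.42

68.42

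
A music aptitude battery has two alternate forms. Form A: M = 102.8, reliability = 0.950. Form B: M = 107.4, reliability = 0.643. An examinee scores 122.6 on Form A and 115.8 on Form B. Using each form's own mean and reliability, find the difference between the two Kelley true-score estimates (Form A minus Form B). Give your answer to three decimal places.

8.809

T̂_A = 0.950(122.6) + 0.050(102.8) = 121.61000
T̂_B = 0.643(115.8) + 0.357(107.4) = 112.80120
T̂_A − T̂_B = 8.80880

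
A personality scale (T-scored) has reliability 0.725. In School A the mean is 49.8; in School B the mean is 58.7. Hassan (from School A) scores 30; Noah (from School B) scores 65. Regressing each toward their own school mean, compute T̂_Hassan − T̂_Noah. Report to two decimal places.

-27.82

T̂_Hassan = 0.725(30) + 0.275(49.8) = 35.4450
T̂_Noah = 0.725(65) + 0.275(58.7) = 63.2675
Difference = 35.4450 − 63.2675 = -27.8225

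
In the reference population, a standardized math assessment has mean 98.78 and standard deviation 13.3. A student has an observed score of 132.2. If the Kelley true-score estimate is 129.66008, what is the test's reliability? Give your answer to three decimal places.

T̂ = ρX + (1 − ρ)μ  ⇒  T̂ − μ = ρ(X − μ)
ρ = (T̂ − μ)/(X − μ) = (129.66008 − 98.78) / (132.2 − 98.78) = 30.88008 / 33.42 = 0.92400

0.924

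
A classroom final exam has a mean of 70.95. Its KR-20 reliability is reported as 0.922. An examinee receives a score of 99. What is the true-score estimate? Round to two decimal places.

Kelley's formula gives T̂ = 0.922·99 + 0.078·70.95 = 91.278 + 5.53410 = 96.812.

96.81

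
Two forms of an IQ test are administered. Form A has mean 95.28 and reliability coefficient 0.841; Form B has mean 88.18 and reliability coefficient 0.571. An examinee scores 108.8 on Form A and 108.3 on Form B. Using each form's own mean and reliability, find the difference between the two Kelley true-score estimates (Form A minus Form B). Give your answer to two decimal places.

T̂_A = 0.841(108.8) + 0.159(95.28) = 106.6503
T̂_B = 0.571(108.3) + 0.429(88.18) = 99.6685
T̂_A − T̂_B = 6.9818

6.98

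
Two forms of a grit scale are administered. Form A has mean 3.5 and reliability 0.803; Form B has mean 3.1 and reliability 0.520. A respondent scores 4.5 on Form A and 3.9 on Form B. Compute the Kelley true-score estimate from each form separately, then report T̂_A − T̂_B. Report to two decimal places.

T̂_A = 0.803(4.5) + 0.197(3.5) = 4.3030
T̂_B = 0.520(3.9) + 0.480(3.1) = 3.5160
T̂_A − T̂_B = 0.7870

0.79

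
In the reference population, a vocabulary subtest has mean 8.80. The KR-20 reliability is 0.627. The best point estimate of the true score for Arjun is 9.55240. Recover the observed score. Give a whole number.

T̂ = ρX + (1 − ρ)μ  ⇒  X = (T̂ − (1 − ρ)μ) / ρ
X = (9.55240 − 0.373 × 8.80) / 0.627 = (9.55240 − 3.28240) / 0.627 = 6.27000 / 0.627 = 10.00

10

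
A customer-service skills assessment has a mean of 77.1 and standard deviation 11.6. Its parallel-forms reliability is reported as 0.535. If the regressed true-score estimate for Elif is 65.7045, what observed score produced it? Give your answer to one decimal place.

T̂ = ρX + (1 − ρ)μ  ⇒  X = (T̂ − (1 − ρ)μ) / ρ
X = (65.7045 − 0.465 × 77.1) / 0.535 = (65.7045 − 35.8515) / 0.535 = 29.8530 / 0.535 = 55.800

55.8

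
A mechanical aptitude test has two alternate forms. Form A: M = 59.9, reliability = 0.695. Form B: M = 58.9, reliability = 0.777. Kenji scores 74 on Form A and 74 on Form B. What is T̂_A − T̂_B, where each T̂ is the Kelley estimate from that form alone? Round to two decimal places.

-0.93

T̂_A = 0.695(74) + 0.305(59.9) = 69.6995
T̂_B = 0.777(74) + 0.223(58.9) = 70.6327
T̂_A − T̂_B = -0.9332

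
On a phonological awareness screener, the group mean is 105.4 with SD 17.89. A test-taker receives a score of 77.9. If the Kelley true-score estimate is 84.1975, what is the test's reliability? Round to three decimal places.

T̂ = ρX + (1 − ρ)μ  ⇒  T̂ − μ = ρ(X − μ)
ρ = (T̂ − μ)/(X − μ) = (84.1975 − 105.4) / (77.9 − 105.4) = -21.2025 / -27.5 = 0.77100

0.771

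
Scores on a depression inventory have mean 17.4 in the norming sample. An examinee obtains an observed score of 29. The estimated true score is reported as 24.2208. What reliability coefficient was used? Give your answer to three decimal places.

T̂ = ρX + (1 − ρ)μ  ⇒  T̂ − μ = ρ(X − μ)
ρ = (T̂ − μ)/(X − μ) = (24.2208 − 17.4) / (29 − 17.4) = 6.8208 / 11.6 = 0.58800

0.588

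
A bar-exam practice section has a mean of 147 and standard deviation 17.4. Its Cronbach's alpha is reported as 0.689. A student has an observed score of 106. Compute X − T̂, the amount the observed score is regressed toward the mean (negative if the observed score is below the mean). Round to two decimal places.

-12.75

T̂ = ρX + (1 − ρ)μ
  = 0.689 × 106 + 0.311 × 147
  = 73.034 + 45.717
  = 118.7510
  ≈ 118.751
X − T̂ = 106 − 118.751 = -12.751 → -12.75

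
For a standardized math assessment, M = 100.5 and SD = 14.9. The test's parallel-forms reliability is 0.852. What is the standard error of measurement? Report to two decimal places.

5.73

SEM = SD · √(1 − ρ) = 14.9 × √0.148 = 14.9 × 0.3847 = 5.732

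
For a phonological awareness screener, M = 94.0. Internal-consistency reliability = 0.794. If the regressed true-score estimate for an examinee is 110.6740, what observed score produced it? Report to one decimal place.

115.0

T̂ = ρX + (1 − ρ)μ  ⇒  X = (T̂ − (1 − ρ)μ) / ρ
X = (110.6740 − 0.206 × 94.0) / 0.794 = (110.6740 − 19.3640) / 0.794 = 91.3100 / 0.794 = 115.000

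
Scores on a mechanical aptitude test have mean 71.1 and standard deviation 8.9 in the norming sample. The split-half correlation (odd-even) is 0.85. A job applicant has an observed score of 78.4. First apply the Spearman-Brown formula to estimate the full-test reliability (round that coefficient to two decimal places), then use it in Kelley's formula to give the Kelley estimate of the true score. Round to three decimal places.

77.816

Spearman-Brown: ρ = 2r/(1 + r) = 2(0.85)/(1 + 0.85) = 1.700/1.85 = 0.9189 → 0.92
T̂ = ρX + (1 − ρ)μ
  = 0.92 × 78.4 + 0.08 × 71.1
  = 72.128 + 5.688
  = 77.8160
  ≈ 77.816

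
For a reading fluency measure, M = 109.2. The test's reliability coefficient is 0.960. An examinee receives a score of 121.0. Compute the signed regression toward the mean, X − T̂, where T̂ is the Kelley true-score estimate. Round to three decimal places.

Kelley's formula gives T̂ = 0.960·121.0 + 0.040·109.2 = 116.1600 + 4.3680 = 120.52800.
X − T̂ = 121.0 − 120.5280 = 0.4720 → 0.472

0.472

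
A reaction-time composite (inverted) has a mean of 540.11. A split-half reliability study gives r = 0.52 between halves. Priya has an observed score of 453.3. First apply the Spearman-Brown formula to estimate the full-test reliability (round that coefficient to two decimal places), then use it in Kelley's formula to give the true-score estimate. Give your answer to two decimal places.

Spearman-Brown: ρ = 2r/(1 + r) = 2(0.52)/(1 + 0.52) = 1.040/1.52 = 0.6842 → 0.68
T̂ = ρX + (1 − ρ)μ
  = 0.68 × 453.3 + 0.32 × 540.11
  = 308.244 + 172.8352
  = 481.079
  ≈ 481.08

481.08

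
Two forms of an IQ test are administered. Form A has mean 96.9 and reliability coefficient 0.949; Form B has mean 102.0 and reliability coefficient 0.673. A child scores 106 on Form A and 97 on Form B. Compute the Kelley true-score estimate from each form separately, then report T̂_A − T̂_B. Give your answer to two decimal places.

6.90

T̂_A = 0.949(106) + 0.051(96.9) = 105.5359
T̂_B = 0.673(97) + 0.327(102.0) = 98.6350
T̂_A − T̂_B = 6.9009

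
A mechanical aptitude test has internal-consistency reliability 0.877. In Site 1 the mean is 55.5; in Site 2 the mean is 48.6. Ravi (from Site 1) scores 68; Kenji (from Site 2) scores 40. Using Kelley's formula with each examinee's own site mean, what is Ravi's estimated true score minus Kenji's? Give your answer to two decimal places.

25.40

T̂_Ravi = 0.877(68) + 0.123(55.5) = 66.4625
T̂_Kenji = 0.877(40) + 0.123(48.6) = 41.0578
Difference = 66.4625 − 41.0578 = 25.4047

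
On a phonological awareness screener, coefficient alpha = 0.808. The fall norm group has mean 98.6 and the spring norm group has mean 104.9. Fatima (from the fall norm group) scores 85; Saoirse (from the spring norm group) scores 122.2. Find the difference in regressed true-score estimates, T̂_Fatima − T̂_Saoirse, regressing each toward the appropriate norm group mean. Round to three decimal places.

T̂_Fatima = 0.808(85) + 0.192(98.6) = 87.61120
T̂_Saoirse = 0.808(122.2) + 0.192(104.9) = 118.87840
Difference = 87.61120 − 118.87840 = -31.26720

-31.267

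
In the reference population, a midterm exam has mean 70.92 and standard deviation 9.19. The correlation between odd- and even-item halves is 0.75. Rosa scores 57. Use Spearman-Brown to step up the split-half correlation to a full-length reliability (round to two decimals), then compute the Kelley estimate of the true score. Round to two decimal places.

58.95

Spearman-Brown: ρ = 2r/(1 + r) = 2(0.75)/(1 + 0.75) = 1.500/1.75 = 0.8571 → 0.86
T̂ = 0.86(57) + 0.14(70.92) = 49.02 + 9.9288 = 58.949 → 58.95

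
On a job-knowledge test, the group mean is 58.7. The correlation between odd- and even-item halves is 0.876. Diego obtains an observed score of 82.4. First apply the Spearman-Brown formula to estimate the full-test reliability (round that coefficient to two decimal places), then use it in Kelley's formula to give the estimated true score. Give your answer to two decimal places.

Spearman-Brown: ρ = 2r/(1 + r) = 2(0.876)/(1 + 0.876) = 1.7520/1.876 = 0.9339 → 0.93
T̂ = 0.93(82.4) + 0.07(58.7) = 76.632 + 4.109 = 80.741 → 80.74

80.74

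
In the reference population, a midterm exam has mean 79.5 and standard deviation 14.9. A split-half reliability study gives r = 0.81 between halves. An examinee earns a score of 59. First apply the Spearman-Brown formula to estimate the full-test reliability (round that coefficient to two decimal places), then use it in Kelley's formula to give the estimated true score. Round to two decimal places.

Spearman-Brown: ρ = 2r/(1 + r) = 2(0.81)/(1 + 0.81) = 1.620/1.81 = 0.8950 → 0.90
Regress the observed score toward the mean by the unreliability: T̂ = 0.90·59 + 0.10·79.5 = 53.10 + 7.950 = 61.050.

61.05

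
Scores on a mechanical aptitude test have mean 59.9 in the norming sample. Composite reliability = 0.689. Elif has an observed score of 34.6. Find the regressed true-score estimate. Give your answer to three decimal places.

42.468

T̂ = 0.689(34.6) + 0.311(59.9) = 23.8394 + 18.6289 = 42.4683 → 42.468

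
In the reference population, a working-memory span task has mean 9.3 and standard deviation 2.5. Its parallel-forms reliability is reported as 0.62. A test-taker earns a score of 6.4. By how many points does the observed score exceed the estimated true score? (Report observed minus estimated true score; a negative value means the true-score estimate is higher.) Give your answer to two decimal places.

-1.10

T̂ = ρX + (1 − ρ)μ
  = 0.62 × 6.4 + 0.38 × 9.3
  = 3.968 + 3.534
  = 7.5020
  ≈ 7.502
X − T̂ = 6.4 − 7.502 = -1.102 → -1.10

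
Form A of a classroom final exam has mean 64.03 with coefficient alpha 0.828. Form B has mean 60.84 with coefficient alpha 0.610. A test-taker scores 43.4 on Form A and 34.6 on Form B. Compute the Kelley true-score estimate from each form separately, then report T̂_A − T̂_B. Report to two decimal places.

2.11

T̂_A = 0.828(43.4) + 0.172(64.03) = 46.9484
T̂_B = 0.610(34.6) + 0.390(60.84) = 44.8336
T̂_A − T̂_B = 2.1148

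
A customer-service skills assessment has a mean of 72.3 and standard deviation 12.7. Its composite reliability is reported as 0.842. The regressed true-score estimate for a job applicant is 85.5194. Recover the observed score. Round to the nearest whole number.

88

T̂ = ρX + (1 − ρ)μ  ⇒  X = (T̂ − (1 − ρ)μ) / ρ
X = (85.5194 − 0.158 × 72.3) / 0.842 = (85.5194 − 11.4234) / 0.842 = 74.0960 / 0.842 = 88.00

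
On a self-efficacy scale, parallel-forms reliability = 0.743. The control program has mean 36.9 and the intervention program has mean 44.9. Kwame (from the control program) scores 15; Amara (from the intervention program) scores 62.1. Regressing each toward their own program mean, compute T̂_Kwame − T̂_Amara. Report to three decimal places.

-37.051

T̂_Kwame = 0.743(15) + 0.257(36.9) = 20.62830
T̂_Amara = 0.743(62.1) + 0.257(44.9) = 57.67960
Difference = 20.62830 − 57.67960 = -37.05130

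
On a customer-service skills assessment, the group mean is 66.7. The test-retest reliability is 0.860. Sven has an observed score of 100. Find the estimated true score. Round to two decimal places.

95.34

Weight the observed score by reliability and the mean by (1 − reliability): T̂ = 0.860·100 + 0.140·66.7 = 86.000 + 9.3380 = 95.338.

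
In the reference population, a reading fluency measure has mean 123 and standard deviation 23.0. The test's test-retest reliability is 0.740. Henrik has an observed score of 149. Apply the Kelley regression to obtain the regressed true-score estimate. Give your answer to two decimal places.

142.24

Kelley's formula gives T̂ = 0.740·149 + 0.260·123 = 110.260 + 31.980 = 142.240.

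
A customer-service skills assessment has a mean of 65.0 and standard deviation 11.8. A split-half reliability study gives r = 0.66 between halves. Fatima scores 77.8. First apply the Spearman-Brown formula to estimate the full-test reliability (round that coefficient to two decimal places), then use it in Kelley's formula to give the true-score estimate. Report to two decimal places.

75.24

Spearman-Brown: ρ = 2r/(1 + r) = 2(0.66)/(1 + 0.66) = 1.320/1.66 = 0.7952 → 0.80
T̂ = 0.80(77.8) + 0.20(65.0) = 62.240 + 13.000 = 75.240 → 75.24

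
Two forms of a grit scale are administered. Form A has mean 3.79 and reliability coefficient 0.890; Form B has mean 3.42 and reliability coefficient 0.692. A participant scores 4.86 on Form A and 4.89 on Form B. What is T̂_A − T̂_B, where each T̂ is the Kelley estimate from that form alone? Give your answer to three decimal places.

0.305

T̂_A = 0.890(4.86) + 0.110(3.79) = 4.74230
T̂_B = 0.692(4.89) + 0.308(3.42) = 4.43724
T̂_A − T̂_B = 0.30506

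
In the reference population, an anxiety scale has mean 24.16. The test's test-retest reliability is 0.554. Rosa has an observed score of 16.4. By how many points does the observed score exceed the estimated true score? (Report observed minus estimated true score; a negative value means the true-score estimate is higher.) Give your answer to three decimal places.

-3.461

T̂ = ρX + (1 − ρ)μ
  = 0.554 × 16.4 + 0.446 × 24.16
  = 9.0856 + 10.77536
  = 19.86096
  ≈ 19.8610
X − T̂ = 16.4 − 19.8610 = -3.4610 → -3.461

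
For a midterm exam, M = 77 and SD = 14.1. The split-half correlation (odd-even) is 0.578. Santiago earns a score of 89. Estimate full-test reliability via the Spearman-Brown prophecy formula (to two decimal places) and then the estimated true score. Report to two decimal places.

85.76

Spearman-Brown: ρ = 2r/(1 + r) = 2(0.578)/(1 + 0.578) = 1.1560/1.578 = 0.7326 → 0.73
T̂ = ρX + (1 − ρ)μ
  = 0.73 × 89 + 0.27 × 77
  = 64.97 + 20.79
  = 85.760
  ≈ 85.76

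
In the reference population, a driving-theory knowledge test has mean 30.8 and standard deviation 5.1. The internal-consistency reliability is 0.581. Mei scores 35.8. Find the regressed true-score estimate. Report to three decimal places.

33.705

Weight the observed score by reliability and the mean by (1 − reliability): T̂ = 0.581·35.8 + 0.419·30.8 = 20.7998 + 12.9052 = 33.7050.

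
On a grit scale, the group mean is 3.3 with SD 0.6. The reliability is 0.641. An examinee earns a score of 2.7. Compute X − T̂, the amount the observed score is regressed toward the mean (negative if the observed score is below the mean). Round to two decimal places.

T̂ = ρX + (1 − ρ)μ
  = 0.641 × 2.7 + 0.359 × 3.3
  = 1.7307 + 1.1847
  = 2.9154
  ≈ 2.915
X − T̂ = 2.7 − 2.915 = -0.215 → -0.22

-0.22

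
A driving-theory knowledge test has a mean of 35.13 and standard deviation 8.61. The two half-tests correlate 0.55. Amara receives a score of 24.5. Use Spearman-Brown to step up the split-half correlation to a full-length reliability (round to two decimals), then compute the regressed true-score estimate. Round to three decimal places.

27.583

Spearman-Brown: ρ = 2r/(1 + r) = 2(0.55)/(1 + 0.55) = 1.100/1.55 = 0.7097 → 0.71
T̂ = 0.71(24.5) + 0.29(35.13) = 17.395 + 10.1877 = 27.5827 → 27.583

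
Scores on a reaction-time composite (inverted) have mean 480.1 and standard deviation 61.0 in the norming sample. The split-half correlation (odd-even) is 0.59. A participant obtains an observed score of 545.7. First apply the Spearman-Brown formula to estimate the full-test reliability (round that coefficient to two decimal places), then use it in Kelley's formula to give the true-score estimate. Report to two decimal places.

Spearman-Brown: ρ = 2r/(1 + r) = 2(0.59)/(1 + 0.59) = 1.180/1.59 = 0.7421 → 0.74
Weight the observed score by reliability and the mean by (1 − reliability): T̂ = 0.74·545.7 + 0.26·480.1 = 403.818 + 124.826 = 528.644.

528.64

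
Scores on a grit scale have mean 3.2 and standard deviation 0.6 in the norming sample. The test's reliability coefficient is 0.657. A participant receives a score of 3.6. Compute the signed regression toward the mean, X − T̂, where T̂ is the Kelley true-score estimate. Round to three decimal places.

0.137

Kelley's formula gives T̂ = 0.657·3.6 + 0.343·3.2 = 2.3652 + 1.0976 = 3.46280.
X − T̂ = 3.6 − 3.4628 = 0.1372 → 0.137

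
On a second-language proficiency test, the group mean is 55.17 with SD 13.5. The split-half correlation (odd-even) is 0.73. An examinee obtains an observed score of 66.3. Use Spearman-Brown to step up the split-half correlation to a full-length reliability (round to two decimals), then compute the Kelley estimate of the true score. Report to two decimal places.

64.52

Spearman-Brown: ρ = 2r/(1 + r) = 2(0.73)/(1 + 0.73) = 1.460/1.73 = 0.8439 → 0.84
T̂ = ρX + (1 − ρ)μ
  = 0.84 × 66.3 + 0.16 × 55.17
  = 55.692 + 8.8272
  = 64.519
  ≈ 64.52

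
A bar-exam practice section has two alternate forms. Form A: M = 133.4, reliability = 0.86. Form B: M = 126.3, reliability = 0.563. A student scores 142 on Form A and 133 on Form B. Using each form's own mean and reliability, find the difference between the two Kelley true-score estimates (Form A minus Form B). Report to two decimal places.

T̂_A = 0.86(142) + 0.14(133.4) = 140.7960
T̂_B = 0.563(133) + 0.437(126.3) = 130.0721
T̂_A − T̂_B = 10.7239

10.72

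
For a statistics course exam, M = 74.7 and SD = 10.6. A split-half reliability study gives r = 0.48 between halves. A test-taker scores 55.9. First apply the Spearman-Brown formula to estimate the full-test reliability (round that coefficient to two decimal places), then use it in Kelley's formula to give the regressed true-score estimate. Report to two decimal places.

62.48

Spearman-Brown: ρ = 2r/(1 + r) = 2(0.48)/(1 + 0.48) = 0.960/1.48 = 0.6486 → 0.65
Weight the observed score by reliability and the mean by (1 − reliability): T̂ = 0.65·55.9 + 0.35·74.7 = 36.335 + 26.145 = 62.480.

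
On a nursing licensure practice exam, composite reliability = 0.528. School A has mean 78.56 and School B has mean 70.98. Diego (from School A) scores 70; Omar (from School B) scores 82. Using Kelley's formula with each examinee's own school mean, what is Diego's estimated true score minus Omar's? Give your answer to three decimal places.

-2.758

T̂_Diego = 0.528(70) + 0.472(78.56) = 74.04032
T̂_Omar = 0.528(82) + 0.472(70.98) = 76.79856
Difference = 74.04032 − 76.79856 = -2.75824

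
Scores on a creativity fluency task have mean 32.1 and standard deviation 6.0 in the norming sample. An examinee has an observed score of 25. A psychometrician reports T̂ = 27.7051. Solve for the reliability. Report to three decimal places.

0.619

T̂ = ρX + (1 − ρ)μ  ⇒  T̂ − μ = ρ(X − μ)
ρ = (T̂ − μ)/(X − μ) = (27.7051 − 32.1) / (25 − 32.1) = -4.3949 / -7.1 = 0.61900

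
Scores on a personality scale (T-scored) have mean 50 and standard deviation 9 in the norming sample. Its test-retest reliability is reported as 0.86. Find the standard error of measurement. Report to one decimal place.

3.4

SEM = SD · √(1 − ρ) = 9 × √0.14 = 9 × 0.3742 = 3.367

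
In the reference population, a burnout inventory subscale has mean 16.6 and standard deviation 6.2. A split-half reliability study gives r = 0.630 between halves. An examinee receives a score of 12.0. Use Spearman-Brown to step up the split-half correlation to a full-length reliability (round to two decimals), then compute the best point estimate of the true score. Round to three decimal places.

Spearman-Brown: ρ = 2r/(1 + r) = 2(0.630)/(1 + 0.630) = 1.2600/1.630 = 0.7730 → 0.77
Weight the observed score by reliability and the mean by (1 − reliability): T̂ = 0.77·12.0 + 0.23·16.6 = 9.240 + 3.818 = 13.0580.

13.058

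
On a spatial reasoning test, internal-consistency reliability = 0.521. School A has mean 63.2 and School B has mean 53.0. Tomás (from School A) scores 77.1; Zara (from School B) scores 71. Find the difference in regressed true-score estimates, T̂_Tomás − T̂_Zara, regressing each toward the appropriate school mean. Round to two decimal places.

8.06

T̂_Tomás = 0.521(77.1) + 0.479(63.2) = 70.4419
T̂_Zara = 0.521(71) + 0.479(53.0) = 62.3780
Difference = 70.4419 − 62.3780 = 8.0639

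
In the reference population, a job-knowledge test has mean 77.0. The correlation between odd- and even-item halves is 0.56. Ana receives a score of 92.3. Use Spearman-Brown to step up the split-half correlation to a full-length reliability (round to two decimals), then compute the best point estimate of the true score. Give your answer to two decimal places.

Spearman-Brown: ρ = 2r/(1 + r) = 2(0.56)/(1 + 0.56) = 1.120/1.56 = 0.7179 → 0.72
T̂ = ρX + (1 − ρ)μ
  = 0.72 × 92.3 + 0.28 × 77.0
  = 66.456 + 21.560
  = 88.016
  ≈ 88.02

88.02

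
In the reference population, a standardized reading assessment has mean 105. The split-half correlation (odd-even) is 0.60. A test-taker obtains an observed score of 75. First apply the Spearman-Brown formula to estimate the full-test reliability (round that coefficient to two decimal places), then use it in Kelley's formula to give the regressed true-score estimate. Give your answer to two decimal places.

Spearman-Brown: ρ = 2r/(1 + r) = 2(0.60)/(1 + 0.60) = 1.200/1.60 = 0.7500 → 0.75
Regress the observed score toward the mean by the unreliability: T̂ = 0.75·75 + 0.25·105 = 56.25 + 26.25 = 82.500.

82.50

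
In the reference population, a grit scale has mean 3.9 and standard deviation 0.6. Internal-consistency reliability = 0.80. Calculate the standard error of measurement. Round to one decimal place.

0.3

SEM = SD · √(1 − ρ) = 0.6 × √0.20 = 0.6 × 0.4472 = 0.268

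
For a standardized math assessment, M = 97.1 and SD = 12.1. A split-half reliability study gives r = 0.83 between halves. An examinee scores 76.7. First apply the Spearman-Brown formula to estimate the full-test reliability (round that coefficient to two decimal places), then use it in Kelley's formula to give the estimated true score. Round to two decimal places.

Spearman-Brown: ρ = 2r/(1 + r) = 2(0.83)/(1 + 0.83) = 1.660/1.83 = 0.9071 → 0.91
T̂ = ρX + (1 − ρ)μ
  = 0.91 × 76.7 + 0.09 × 97.1
  = 69.797 + 8.739
  = 78.536
  ≈ 78.54

78.54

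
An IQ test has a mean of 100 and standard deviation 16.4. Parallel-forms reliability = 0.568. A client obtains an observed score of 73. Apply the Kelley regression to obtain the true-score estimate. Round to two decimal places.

T̂ = 0.568(73) + 0.432(100) = 41.464 + 43.200 = 84.664 → 84.66

84.66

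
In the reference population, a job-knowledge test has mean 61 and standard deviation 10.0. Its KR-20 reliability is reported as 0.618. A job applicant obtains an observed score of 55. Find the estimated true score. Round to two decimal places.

57.29

T̂ = ρX + (1 − ρ)μ
  = 0.618 × 55 + 0.382 × 61
  = 33.990 + 23.302
  = 57.292
  ≈ 57.29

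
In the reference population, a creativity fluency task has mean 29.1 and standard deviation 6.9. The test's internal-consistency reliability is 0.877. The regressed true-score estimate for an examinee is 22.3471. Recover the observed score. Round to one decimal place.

T̂ = ρX + (1 − ρ)μ  ⇒  X = (T̂ − (1 − ρ)μ) / ρ
X = (22.3471 − 0.123 × 29.1) / 0.877 = (22.3471 − 3.5793) / 0.877 = 18.7678 / 0.877 = 21.400

21.4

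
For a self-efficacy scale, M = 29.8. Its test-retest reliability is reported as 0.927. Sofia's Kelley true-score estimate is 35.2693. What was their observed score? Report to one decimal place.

35.7

T̂ = ρX + (1 − ρ)μ  ⇒  X = (T̂ − (1 − ρ)μ) / ρ
X = (35.2693 − 0.073 × 29.8) / 0.927 = (35.2693 − 2.1754) / 0.927 = 33.0939 / 0.927 = 35.700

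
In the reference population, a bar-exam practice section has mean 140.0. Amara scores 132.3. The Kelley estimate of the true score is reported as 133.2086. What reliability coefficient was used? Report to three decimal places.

0.882

T̂ = ρX + (1 − ρ)μ  ⇒  T̂ − μ = ρ(X − μ)
ρ = (T̂ − μ)/(X − μ) = (133.2086 − 140.0) / (132.3 − 140.0) = -6.7914 / -7.7 = 0.88200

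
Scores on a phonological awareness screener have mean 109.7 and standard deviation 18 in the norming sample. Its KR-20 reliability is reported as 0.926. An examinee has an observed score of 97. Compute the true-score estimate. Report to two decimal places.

97.94

T̂ = 0.926(97) + 0.074(109.7) = 89.822 + 8.1178 = 97.940 → 97.94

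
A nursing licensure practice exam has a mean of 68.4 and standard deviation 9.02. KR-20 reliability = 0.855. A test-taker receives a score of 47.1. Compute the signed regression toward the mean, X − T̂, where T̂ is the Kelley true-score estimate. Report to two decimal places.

-3.09

Regress the observed score toward the mean by the unreliability: T̂ = 0.855·47.1 + 0.145·68.4 = 40.2705 + 9.9180 = 50.1885.
X − T̂ = 47.1 − 50.189 = -3.089 → -3.09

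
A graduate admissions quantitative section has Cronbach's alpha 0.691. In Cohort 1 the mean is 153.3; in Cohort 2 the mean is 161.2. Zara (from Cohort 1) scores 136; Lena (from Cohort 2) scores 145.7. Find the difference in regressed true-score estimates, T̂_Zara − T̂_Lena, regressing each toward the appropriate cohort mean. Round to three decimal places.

-9.144

T̂_Zara = 0.691(136) + 0.309(153.3) = 141.34570
T̂_Lena = 0.691(145.7) + 0.309(161.2) = 150.48950
Difference = 141.34570 − 150.48950 = -9.14380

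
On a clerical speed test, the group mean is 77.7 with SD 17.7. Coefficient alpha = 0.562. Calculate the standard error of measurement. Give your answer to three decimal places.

SEM = SD · √(1 − ρ) = 17.7 × √0.438 = 17.7 × 0.6618 = 11.7141

11.714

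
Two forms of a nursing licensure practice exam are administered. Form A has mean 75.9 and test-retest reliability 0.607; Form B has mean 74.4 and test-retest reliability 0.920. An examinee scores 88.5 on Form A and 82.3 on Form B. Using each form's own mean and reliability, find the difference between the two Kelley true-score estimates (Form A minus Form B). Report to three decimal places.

1.880

T̂_A = 0.607(88.5) + 0.393(75.9) = 83.54820
T̂_B = 0.920(82.3) + 0.080(74.4) = 81.66800
T̂_A − T̂_B = 1.88020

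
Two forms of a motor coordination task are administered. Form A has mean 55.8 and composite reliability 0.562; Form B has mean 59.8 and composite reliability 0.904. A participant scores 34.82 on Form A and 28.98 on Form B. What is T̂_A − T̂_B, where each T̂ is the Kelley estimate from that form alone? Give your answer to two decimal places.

12.07

T̂_A = 0.562(34.82) + 0.438(55.8) = 44.0092
T̂_B = 0.904(28.98) + 0.096(59.8) = 31.9387
T̂_A − T̂_B = 12.0705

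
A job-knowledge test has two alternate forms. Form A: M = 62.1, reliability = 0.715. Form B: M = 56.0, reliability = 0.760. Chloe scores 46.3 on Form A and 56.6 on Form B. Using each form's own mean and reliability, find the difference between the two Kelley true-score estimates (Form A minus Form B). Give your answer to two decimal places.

T̂_A = 0.715(46.3) + 0.285(62.1) = 50.8030
T̂_B = 0.760(56.6) + 0.240(56.0) = 56.4560
T̂_A − T̂_B = -5.6530

-5.65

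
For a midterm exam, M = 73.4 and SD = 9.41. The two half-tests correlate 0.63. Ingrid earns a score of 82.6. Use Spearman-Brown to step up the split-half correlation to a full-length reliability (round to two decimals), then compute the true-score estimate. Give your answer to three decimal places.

Spearman-Brown: ρ = 2r/(1 + r) = 2(0.63)/(1 + 0.63) = 1.260/1.63 = 0.7730 → 0.77
Kelley's formula gives T̂ = 0.77·82.6 + 0.23·73.4 = 63.602 + 16.882 = 80.4840.

80.484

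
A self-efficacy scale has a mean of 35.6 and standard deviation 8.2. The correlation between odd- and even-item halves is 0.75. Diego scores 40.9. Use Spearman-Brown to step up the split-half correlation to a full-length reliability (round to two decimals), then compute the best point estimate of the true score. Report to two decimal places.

Spearman-Brown: ρ = 2r/(1 + r) = 2(0.75)/(1 + 0.75) = 1.500/1.75 = 0.8571 → 0.86
T̂ = 0.86(40.9) + 0.14(35.6) = 35.174 + 4.984 = 40.158 → 40.16

40.16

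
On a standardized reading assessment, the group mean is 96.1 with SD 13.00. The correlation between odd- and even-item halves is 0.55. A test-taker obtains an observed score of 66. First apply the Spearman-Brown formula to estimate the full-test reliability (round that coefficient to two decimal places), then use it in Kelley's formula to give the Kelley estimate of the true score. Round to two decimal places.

Spearman-Brown: ρ = 2r/(1 + r) = 2(0.55)/(1 + 0.55) = 1.100/1.55 = 0.7097 → 0.71
Weight the observed score by reliability and the mean by (1 − reliability): T̂ = 0.71·66 + 0.29·96.1 = 46.86 + 27.869 = 74.729.

74.73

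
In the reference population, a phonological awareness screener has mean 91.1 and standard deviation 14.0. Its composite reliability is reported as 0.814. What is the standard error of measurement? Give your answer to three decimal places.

6.038

SEM = SD · √(1 − ρ) = 14.0 × √0.186 = 14.0 × 0.4313 = 6.0379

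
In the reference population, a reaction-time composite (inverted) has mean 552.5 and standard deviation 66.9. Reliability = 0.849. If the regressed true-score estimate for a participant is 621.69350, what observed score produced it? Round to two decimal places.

T̂ = ρX + (1 − ρ)μ  ⇒  X = (T̂ − (1 − ρ)μ) / ρ
X = (621.69350 − 0.151 × 552.5) / 0.849 = (621.69350 − 83.4275) / 0.849 = 538.26600 / 0.849 = 634.0000

634.00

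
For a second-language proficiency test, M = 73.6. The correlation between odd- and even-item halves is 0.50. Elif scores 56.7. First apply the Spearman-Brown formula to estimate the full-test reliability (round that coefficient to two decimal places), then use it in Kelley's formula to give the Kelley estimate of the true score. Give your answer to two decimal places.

62.28

Spearman-Brown: ρ = 2r/(1 + r) = 2(0.50)/(1 + 0.50) = 1.000/1.50 = 0.6667 → 0.67
T̂ = ρX + (1 − ρ)μ
  = 0.67 × 56.7 + 0.33 × 73.6
  = 37.989 + 24.288
  = 62.277
  ≈ 62.28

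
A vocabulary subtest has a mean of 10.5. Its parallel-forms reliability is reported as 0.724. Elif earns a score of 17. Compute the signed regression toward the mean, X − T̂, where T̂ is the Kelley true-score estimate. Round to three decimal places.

1.794

T̂ = 0.724(17) + 0.276(10.5) = 12.308 + 2.8980 = 15.20600 → 15.2060
X − T̂ = 17 − 15.2060 = 1.7940 → 1.794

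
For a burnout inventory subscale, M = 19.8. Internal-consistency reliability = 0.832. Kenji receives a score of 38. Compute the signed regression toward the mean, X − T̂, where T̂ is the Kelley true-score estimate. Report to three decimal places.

T̂ = 0.832(38) + 0.168(19.8) = 31.616 + 3.3264 = 34.94240 → 34.9424
X − T̂ = 38 − 34.9424 = 3.0576 → 3.058

3.058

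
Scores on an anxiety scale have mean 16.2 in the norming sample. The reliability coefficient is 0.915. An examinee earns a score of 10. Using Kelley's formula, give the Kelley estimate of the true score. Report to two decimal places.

10.53

T̂ = 0.915(10) + 0.085(16.2) = 9.150 + 1.3770 = 10.527 → 10.53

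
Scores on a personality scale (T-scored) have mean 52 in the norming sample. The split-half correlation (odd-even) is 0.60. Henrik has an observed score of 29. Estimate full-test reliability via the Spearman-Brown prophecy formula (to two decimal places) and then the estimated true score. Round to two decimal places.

Spearman-Brown: ρ = 2r/(1 + r) = 2(0.60)/(1 + 0.60) = 1.200/1.60 = 0.7500 → 0.75
T̂ = ρX + (1 − ρ)μ
  = 0.75 × 29 + 0.25 × 52
  = 21.75 + 13.00
  = 34.750
  ≈ 34.75

34.75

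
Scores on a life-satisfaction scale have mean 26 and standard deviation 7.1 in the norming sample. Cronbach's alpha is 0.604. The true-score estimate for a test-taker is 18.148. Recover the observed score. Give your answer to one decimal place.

T̂ = ρX + (1 − ρ)μ  ⇒  X = (T̂ − (1 − ρ)μ) / ρ
X = (18.148 − 0.396 × 26) / 0.604 = (18.148 − 10.296) / 0.604 = 7.852 / 0.604 = 13.000

13.0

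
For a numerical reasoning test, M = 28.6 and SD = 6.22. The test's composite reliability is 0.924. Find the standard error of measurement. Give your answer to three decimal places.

SEM = SD · √(1 − ρ) = 6.22 × √0.076 = 6.22 × 0.2757 = 1.7147

1.715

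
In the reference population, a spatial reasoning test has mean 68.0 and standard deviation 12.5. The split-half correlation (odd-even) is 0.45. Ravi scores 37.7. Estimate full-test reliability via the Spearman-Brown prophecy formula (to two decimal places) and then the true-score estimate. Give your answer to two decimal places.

Spearman-Brown: ρ = 2r/(1 + r) = 2(0.45)/(1 + 0.45) = 0.900/1.45 = 0.6207 → 0.62
T̂ = 0.62(37.7) + 0.38(68.0) = 23.374 + 25.840 = 49.214 → 49.21

49.21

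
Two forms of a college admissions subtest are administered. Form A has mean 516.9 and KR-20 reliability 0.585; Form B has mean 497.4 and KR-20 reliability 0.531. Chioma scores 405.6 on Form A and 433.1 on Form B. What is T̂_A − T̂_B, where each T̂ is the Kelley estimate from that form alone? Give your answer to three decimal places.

-11.467

T̂_A = 0.585(405.6) + 0.415(516.9) = 451.78950
T̂_B = 0.531(433.1) + 0.469(497.4) = 463.25670
T̂_A − T̂_B = -11.46720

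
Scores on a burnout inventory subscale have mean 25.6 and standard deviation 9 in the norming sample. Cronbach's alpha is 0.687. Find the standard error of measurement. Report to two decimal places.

5.04

SEM = SD · √(1 − ρ) = 9 × √0.313 = 9 × 0.5595 = 5.035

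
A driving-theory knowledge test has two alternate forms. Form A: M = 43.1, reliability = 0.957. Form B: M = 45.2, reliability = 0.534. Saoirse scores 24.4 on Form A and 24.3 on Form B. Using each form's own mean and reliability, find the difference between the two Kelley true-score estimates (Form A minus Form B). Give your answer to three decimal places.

T̂_A = 0.957(24.4) + 0.043(43.1) = 25.20410
T̂_B = 0.534(24.3) + 0.466(45.2) = 34.03940
T̂_A − T̂_B = -8.83530

-8.835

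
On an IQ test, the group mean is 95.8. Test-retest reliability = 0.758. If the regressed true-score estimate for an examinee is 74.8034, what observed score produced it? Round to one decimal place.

T̂ = ρX + (1 − ρ)μ  ⇒  X = (T̂ − (1 − ρ)μ) / ρ
X = (74.8034 − 0.242 × 95.8) / 0.758 = (74.8034 − 23.1836) / 0.758 = 51.6198 / 0.758 = 68.100

68.1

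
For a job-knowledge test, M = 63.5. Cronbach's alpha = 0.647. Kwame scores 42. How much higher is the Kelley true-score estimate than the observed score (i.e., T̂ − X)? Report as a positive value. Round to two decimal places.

T̂ = ρX + (1 − ρ)μ
  = 0.647 × 42 + 0.353 × 63.5
  = 27.174 + 22.4155
  = 49.5895
  ≈ 49.590
T̂ − X = 49.590 − 42 = 7.590 → 7.59

7.59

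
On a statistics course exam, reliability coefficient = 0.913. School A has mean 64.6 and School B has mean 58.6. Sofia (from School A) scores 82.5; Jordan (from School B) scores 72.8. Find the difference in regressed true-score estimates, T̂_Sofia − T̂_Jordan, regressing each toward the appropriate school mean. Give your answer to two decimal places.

T̂_Sofia = 0.913(82.5) + 0.087(64.6) = 80.9427
T̂_Jordan = 0.913(72.8) + 0.087(58.6) = 71.5646
Difference = 80.9427 − 71.5646 = 9.3781

9.38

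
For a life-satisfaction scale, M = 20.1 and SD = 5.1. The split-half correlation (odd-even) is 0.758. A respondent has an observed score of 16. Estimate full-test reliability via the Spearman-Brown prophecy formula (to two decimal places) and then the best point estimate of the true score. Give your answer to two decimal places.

16.57

Spearman-Brown: ρ = 2r/(1 + r) = 2(0.758)/(1 + 0.758) = 1.5160/1.758 = 0.8623 → 0.86
T̂ = ρX + (1 − ρ)μ
  = 0.86 × 16 + 0.14 × 20.1
  = 13.76 + 2.814
  = 16.574
  ≈ 16.57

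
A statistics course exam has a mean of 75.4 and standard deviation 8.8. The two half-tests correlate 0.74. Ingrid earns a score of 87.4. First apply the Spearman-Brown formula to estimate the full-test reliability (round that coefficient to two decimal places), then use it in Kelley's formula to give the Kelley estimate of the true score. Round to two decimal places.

Spearman-Brown: ρ = 2r/(1 + r) = 2(0.74)/(1 + 0.74) = 1.480/1.74 = 0.8506 → 0.85
Weight the observed score by reliability and the mean by (1 − reliability): T̂ = 0.85·87.4 + 0.15·75.4 = 74.290 + 11.310 = 85.600.

85.60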